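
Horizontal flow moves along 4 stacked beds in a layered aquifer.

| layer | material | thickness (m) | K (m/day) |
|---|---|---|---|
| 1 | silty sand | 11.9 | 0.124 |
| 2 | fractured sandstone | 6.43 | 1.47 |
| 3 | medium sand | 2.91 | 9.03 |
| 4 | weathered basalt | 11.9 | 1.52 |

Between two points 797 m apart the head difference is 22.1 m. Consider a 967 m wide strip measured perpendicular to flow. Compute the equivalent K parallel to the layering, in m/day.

Flow is parallel to layering, so each bed carries its own Darcy discharge and the transmissivities add.
Σ(K_i·b_i) = 0.124×11.9 + 1.47×6.43 + 9.03×2.91 + 1.52×11.9 = 55.29 m²/day.
Total thickness b = 33.14 m, so K_eq = Σ(K_i·b_i)/b = 1.668 m/day.

1.67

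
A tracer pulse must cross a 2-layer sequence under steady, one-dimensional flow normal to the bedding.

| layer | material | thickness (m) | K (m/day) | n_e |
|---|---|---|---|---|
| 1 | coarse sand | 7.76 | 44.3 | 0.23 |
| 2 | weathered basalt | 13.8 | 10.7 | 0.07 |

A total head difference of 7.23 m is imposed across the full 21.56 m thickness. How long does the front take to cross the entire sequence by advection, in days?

With flow normal to the layers, continuity requires the same specific discharge q through every layer.
Σ(b_i/K_i) = 7.76/44.3 + 13.8/10.7 = 1.465 d.
q = Δh / Σ(b_i/K_i) = 7.23 / 1.465 = 4.936 m/day.
In each layer the seepage velocity is v_i = q/n_i, so the layer transit time is t_i = b_i·n_i / q:
  layer 1 (coarse sand): t_1 = 7.76 × 0.23 / 4.936 = 0.3616 d
  layer 2 (weathered basalt): t_2 = 13.8 × 0.07 / 4.936 = 0.1957 d
Total t = Σ t_i = 0.5573 days.

0.557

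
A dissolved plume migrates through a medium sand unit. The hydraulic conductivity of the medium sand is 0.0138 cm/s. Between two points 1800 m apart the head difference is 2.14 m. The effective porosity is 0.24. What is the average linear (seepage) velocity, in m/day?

0.0591

Convert K: 0.0138 cm/s × 864 = 11.92 m/day.
Hydraulic gradient i = Δh / L = 2.14 / 1800 = 0.001189.
Darcy flux q = K · i = 11.92 × 0.001189 = 0.01418 m/day.
Seepage velocity v = q / n_e = 0.01418 / 0.24 = 0.05906 m/day.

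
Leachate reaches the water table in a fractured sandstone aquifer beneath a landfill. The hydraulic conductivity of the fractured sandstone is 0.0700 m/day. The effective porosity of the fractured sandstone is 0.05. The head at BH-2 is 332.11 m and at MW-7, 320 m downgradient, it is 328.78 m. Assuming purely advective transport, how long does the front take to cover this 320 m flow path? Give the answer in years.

Hydraulic gradient i = (332.11 − 328.78) / 320 = 3.33 / 320 = 0.01041.
Darcy flux q = K · i = 0.07000 × 0.01041 = 0.0007284 m/day.
Seepage velocity v = q / n_e = 0.0007284 / 0.05 = 0.01457 m/day.
Travel time t = L / v = 320 / 0.01457 = 21965 days = 60.14 years.

60.1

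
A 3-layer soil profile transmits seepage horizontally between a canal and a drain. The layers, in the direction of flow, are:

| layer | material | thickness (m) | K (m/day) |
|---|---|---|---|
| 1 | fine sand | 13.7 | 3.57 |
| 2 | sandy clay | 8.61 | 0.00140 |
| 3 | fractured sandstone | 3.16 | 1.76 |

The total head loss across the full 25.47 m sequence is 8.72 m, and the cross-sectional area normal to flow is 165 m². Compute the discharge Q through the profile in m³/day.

Flow is perpendicular to layering, so the layers act in series and the equivalent K is the thickness-weighted harmonic mean.
Total thickness L = 13.7 + 8.61 + 3.16 = 25.47 m.
Σ(b_i/K_i) = 13.7/3.57 + 8.61/0.00140 + 3.16/1.76 = 6156 d.
K_eq = L / Σ(b_i/K_i) = 25.47 / 6156 = 0.004138 m/day.
Q = K_eq · A · (Δh/L) = 0.004138 × 165 × (8.72/25.47) = 0.2337 m³/day.

0.234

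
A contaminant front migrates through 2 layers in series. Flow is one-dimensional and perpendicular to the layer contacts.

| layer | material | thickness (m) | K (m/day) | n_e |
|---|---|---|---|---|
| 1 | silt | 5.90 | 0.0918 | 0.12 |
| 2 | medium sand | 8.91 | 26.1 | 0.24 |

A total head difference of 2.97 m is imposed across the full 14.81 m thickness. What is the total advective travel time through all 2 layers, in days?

61.9

With flow normal to the layers, continuity requires the same specific discharge q through every layer.
Σ(b_i/K_i) = 5.90/0.0918 + 8.91/26.1 = 64.61 d.
q = Δh / Σ(b_i/K_i) = 2.97 / 64.61 = 0.04597 m/day.
In each layer the seepage velocity is v_i = q/n_i, so the layer transit time is t_i = b_i·n_i / q:
  layer 1 (silt): t_1 = 5.90 × 0.12 / 0.04597 = 15.40 d
  layer 2 (medium sand): t_2 = 8.91 × 0.24 / 0.04597 = 46.52 d
Total t = Σ t_i = 61.92 days.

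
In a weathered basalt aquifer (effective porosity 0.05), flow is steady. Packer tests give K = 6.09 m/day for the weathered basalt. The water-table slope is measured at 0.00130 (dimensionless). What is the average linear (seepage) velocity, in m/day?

Hydraulic gradient i = 0.00130.
Darcy flux q = K · i = 6.090 × 0.001300 = 0.007917 m/day.
Seepage velocity v = q / n_e = 0.007917 / 0.05 = 0.1583 m/day.

0.158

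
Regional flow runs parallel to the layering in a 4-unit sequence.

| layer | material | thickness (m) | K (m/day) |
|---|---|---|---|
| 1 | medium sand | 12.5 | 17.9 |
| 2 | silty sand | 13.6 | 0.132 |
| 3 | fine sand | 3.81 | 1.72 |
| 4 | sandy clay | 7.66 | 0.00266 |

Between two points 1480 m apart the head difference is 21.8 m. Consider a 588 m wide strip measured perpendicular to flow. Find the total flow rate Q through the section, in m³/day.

2010

Flow is parallel to layering, so each bed carries its own Darcy discharge and the transmissivities add.
Σ(K_i·b_i) = 17.9×12.5 + 0.132×13.6 + 1.72×3.81 + 0.00266×7.66 = 232.1 m²/day.
Hydraulic gradient i = Δh / L = 21.8 / 1480 = 0.01473.
Q = Σ(K_i·b_i) · W · i = 232.1 × 588 × 0.01473 = 2010 m³/day.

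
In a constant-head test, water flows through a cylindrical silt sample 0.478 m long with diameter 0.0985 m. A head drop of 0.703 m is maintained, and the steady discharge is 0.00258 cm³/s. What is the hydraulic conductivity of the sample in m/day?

0.0199

Cross-sectional area A = π·(d/2)² = π × (0.0985/2)² = 0.007620 m².
Convert discharge: 0.00258 cm³/s = 2.580e-09 m³/s.
Darcy's law rearranged: K = Q·L / (A·Δh) = 2.580e-09 × 0.478 / (0.007620 × 0.703) = 2.302e-07 m/s = 0.01989 m/day.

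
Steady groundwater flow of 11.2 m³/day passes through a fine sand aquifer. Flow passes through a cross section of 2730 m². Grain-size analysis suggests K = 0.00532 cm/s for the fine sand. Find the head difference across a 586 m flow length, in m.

Convert K: 0.00532 cm/s × 864 = 4.596 m/day.
From Q = K·A·i, i = Q / (K·A) = 11.2 / (4.596 × 2730) = 0.0008925.
Head loss Δh = i · L = 0.0008925 × 586 = 0.5230 m.

0.523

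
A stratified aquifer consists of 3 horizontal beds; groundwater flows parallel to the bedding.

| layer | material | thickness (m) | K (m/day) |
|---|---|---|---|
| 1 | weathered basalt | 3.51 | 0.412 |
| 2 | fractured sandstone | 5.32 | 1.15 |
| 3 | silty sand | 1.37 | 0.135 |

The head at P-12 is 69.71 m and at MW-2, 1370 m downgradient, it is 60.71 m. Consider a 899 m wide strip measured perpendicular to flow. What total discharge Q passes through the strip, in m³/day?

45.8

Flow is parallel to layering, so each bed carries its own Darcy discharge and the transmissivities add.
Σ(K_i·b_i) = 0.412×3.51 + 1.15×5.32 + 0.135×1.37 = 7.749 m²/day.
Hydraulic gradient i = (69.71 − 60.71) / 1370 = 9 / 1370 = 0.006569.
Q = Σ(K_i·b_i) · W · i = 7.749 × 899 × 0.006569 = 45.76 m³/day.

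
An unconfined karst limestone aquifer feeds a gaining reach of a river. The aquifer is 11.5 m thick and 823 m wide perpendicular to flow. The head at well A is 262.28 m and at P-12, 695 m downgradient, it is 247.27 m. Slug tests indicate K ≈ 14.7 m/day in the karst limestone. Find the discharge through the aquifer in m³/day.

Cross-sectional area A = 823 × 11.5 = 9464 m².
Hydraulic gradient i = (262.28 − 247.27) / 695 = 15.01 / 695 = 0.02160.
Darcy's law: Q = K · A · i = 14.70 × 9464 × 0.02160 = 3005 m³/day.

3000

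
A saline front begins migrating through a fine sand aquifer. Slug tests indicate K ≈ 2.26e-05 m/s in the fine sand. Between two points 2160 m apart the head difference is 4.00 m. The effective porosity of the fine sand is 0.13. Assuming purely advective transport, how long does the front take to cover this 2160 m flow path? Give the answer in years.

213

Convert K: 2.26e-05 m/s × 86400 = 1.953 m/day.
Hydraulic gradient i = Δh / L = 4.00 / 2160 = 0.001852.
Darcy flux q = K · i = 1.953 × 0.001852 = 0.003616 m/day.
Seepage velocity v = q / n_e = 0.003616 / 0.13 = 0.02782 m/day.
Travel time t = L / v = 2160 / 0.02782 = 77655 days = 212.6 years.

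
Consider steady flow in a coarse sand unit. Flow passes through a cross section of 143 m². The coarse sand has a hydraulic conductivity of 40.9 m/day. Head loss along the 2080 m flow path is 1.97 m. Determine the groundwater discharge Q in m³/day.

5.54

Hydraulic gradient i = Δh / L = 1.97 / 2080 = 0.0009471.
Darcy's law: Q = K · A · i = 40.90 × 143.0 × 0.0009471 = 5.539 m³/day.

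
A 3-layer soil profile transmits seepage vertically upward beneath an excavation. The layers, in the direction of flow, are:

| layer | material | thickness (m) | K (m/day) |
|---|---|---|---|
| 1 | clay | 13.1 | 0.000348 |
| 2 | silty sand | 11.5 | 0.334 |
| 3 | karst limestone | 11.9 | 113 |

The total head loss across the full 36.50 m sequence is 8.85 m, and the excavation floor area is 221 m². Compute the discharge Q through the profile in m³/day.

Flow is perpendicular to layering, so the layers act in series and the equivalent K is the thickness-weighted harmonic mean.
Total thickness L = 13.1 + 11.5 + 11.9 = 36.50 m.
Σ(b_i/K_i) = 13.1/0.000348 + 11.5/0.334 + 11.9/113 = 37678 d.
K_eq = L / Σ(b_i/K_i) = 36.50 / 37678 = 0.0009687 m/day.
Q = K_eq · A · (Δh/L) = 0.0009687 × 221 × (8.85/36.50) = 0.05191 m³/day.

0.0519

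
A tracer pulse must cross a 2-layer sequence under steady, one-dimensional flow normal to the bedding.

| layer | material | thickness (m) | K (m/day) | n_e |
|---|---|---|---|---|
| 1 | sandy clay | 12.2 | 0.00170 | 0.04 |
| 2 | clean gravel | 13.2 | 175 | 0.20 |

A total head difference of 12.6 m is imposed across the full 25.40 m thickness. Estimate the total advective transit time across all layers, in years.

With flow normal to the layers, continuity requires the same specific discharge q through every layer.
Σ(b_i/K_i) = 12.2/0.00170 + 13.2/175 = 7177 d.
q = Δh / Σ(b_i/K_i) = 12.6 / 7177 = 0.001756 m/day.
In each layer the seepage velocity is v_i = q/n_i, so the layer transit time is t_i = b_i·n_i / q:
  layer 1 (sandy clay): t_1 = 12.2 × 0.04 / 0.001756 = 277.9 d
  layer 2 (clean gravel): t_2 = 13.2 × 0.20 / 0.001756 = 1504 d
Total t = Σ t_i = 1782 days = 4.878 years.

4.88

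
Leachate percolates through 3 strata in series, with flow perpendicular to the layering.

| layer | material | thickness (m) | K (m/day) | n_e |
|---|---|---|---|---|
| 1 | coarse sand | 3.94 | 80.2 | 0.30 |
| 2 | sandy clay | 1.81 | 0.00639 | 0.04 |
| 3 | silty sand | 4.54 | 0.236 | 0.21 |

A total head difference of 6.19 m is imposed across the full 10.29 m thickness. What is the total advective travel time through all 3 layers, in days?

With flow normal to the layers, continuity requires the same specific discharge q through every layer.
Σ(b_i/K_i) = 3.94/80.2 + 1.81/0.00639 + 4.54/0.236 = 302.5 d.
q = Δh / Σ(b_i/K_i) = 6.19 / 302.5 = 0.02046 m/day.
In each layer the seepage velocity is v_i = q/n_i, so the layer transit time is t_i = b_i·n_i / q:
  layer 1 (coarse sand): t_1 = 3.94 × 0.30 / 0.02046 = 57.77 d
  layer 2 (sandy clay): t_2 = 1.81 × 0.04 / 0.02046 = 3.539 d
  layer 3 (silty sand): t_3 = 4.54 × 0.21 / 0.02046 = 46.60 d
Total t = Σ t_i = 107.9 days.

108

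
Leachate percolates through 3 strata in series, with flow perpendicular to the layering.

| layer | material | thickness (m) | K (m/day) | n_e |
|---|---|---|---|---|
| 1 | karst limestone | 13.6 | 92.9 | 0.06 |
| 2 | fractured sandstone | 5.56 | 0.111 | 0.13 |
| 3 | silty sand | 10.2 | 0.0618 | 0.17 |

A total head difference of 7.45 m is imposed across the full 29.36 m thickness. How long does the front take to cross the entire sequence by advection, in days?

94.6

With flow normal to the layers, continuity requires the same specific discharge q through every layer.
Σ(b_i/K_i) = 13.6/92.9 + 5.56/0.111 + 10.2/0.0618 = 215.3 d.
q = Δh / Σ(b_i/K_i) = 7.45 / 215.3 = 0.03461 m/day.
In each layer the seepage velocity is v_i = q/n_i, so the layer transit time is t_i = b_i·n_i / q:
  layer 1 (karst limestone): t_1 = 13.6 × 0.06 / 0.03461 = 23.58 d
  layer 2 (fractured sandstone): t_2 = 5.56 × 0.13 / 0.03461 = 20.89 d
  layer 3 (silty sand): t_3 = 10.2 × 0.17 / 0.03461 = 50.11 d
Total t = Σ t_i = 94.58 days.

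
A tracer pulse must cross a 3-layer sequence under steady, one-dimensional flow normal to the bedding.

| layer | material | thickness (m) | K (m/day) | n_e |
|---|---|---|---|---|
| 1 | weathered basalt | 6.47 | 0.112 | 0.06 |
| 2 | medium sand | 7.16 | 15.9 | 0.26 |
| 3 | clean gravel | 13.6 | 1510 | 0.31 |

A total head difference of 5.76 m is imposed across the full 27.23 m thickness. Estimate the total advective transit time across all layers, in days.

65.4

With flow normal to the layers, continuity requires the same specific discharge q through every layer.
Σ(b_i/K_i) = 6.47/0.112 + 7.16/15.9 + 13.6/1510 = 58.23 d.
q = Δh / Σ(b_i/K_i) = 5.76 / 58.23 = 0.09892 m/day.
In each layer the seepage velocity is v_i = q/n_i, so the layer transit time is t_i = b_i·n_i / q:
  layer 1 (weathered basalt): t_1 = 6.47 × 0.06 / 0.09892 = 3.924 d
  layer 2 (medium sand): t_2 = 7.16 × 0.26 / 0.09892 = 18.82 d
  layer 3 (clean gravel): t_3 = 13.6 × 0.31 / 0.09892 = 42.62 d
Total t = Σ t_i = 65.36 days.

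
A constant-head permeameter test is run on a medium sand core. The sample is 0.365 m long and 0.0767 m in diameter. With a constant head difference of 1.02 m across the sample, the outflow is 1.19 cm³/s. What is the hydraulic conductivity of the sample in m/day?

7.96

Cross-sectional area A = π·(d/2)² = π × (0.0767/2)² = 0.004620 m².
Convert discharge: 1.19 cm³/s = 1.190e-06 m³/s.
Darcy's law rearranged: K = Q·L / (A·Δh) = 1.190e-06 × 0.365 / (0.004620 × 1.02) = 9.216e-05 m/s = 7.963 m/day.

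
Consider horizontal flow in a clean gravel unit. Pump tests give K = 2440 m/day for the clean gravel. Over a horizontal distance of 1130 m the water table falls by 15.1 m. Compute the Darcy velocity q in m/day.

Hydraulic gradient i = Δh / L = 15.1 / 1130 = 0.01336.
Specific discharge q = K · i = 2440 × 0.01336 = 32.61 m/day.

32.6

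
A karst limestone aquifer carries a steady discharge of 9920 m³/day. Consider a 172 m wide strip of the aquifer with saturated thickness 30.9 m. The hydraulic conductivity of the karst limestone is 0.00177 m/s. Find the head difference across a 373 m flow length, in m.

Convert K: 0.00177 m/s × 86400 = 152.9 m/day.
Cross-sectional area A = 172 × 30.9 = 5315 m².
From Q = K·A·i, i = Q / (K·A) = 9920 / (152.9 × 5315) = 0.01220.
Head loss Δh = i · L = 0.01220 × 373 = 4.552 m.

4.55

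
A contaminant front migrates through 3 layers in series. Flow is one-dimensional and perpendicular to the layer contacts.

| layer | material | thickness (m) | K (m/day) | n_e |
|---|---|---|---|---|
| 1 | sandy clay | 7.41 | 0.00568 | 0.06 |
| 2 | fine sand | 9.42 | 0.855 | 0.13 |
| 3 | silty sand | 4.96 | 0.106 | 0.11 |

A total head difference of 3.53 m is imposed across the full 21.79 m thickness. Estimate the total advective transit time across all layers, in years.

With flow normal to the layers, continuity requires the same specific discharge q through every layer.
Σ(b_i/K_i) = 7.41/0.00568 + 9.42/0.855 + 4.96/0.106 = 1362 d.
q = Δh / Σ(b_i/K_i) = 3.53 / 1362 = 0.002591 m/day.
In each layer the seepage velocity is v_i = q/n_i, so the layer transit time is t_i = b_i·n_i / q:
  layer 1 (sandy clay): t_1 = 7.41 × 0.06 / 0.002591 = 171.6 d
  layer 2 (fine sand): t_2 = 9.42 × 0.13 / 0.002591 = 472.6 d
  layer 3 (silty sand): t_3 = 4.96 × 0.11 / 0.002591 = 210.6 d
Total t = Σ t_i = 854.8 days = 2.340 years.

2.34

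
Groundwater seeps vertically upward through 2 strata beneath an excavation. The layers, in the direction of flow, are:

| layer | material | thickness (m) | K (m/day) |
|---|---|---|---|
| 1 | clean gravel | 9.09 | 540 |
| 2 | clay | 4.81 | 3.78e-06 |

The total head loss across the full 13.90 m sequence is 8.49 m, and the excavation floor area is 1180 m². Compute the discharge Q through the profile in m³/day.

Flow is perpendicular to layering, so the layers act in series and the equivalent K is the thickness-weighted harmonic mean.
Total thickness L = 9.09 + 4.81 = 13.90 m.
Σ(b_i/K_i) = 9.09/540 + 4.81/3.78e-06 = 1.272e+06 d.
K_eq = L / Σ(b_i/K_i) = 13.90 / 1.272e+06 = 1.092e-05 m/day.
Q = K_eq · A · (Δh/L) = 1.092e-05 × 1180 × (8.49/13.90) = 0.007873 m³/day.

0.00787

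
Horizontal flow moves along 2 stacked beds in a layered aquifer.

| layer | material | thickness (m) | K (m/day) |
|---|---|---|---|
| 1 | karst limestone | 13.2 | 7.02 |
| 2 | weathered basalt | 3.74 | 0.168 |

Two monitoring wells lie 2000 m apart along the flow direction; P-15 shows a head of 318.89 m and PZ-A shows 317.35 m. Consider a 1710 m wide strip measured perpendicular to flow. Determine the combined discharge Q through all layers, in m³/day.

Flow is parallel to layering, so each bed carries its own Darcy discharge and the transmissivities add.
Σ(K_i·b_i) = 7.02×13.2 + 0.168×3.74 = 93.29 m²/day.
Hydraulic gradient i = (318.89 − 317.35) / 2000 = 1.54 / 2000 = 0.0007700.
Q = Σ(K_i·b_i) · W · i = 93.29 × 1710 × 0.0007700 = 122.8 m³/day.

123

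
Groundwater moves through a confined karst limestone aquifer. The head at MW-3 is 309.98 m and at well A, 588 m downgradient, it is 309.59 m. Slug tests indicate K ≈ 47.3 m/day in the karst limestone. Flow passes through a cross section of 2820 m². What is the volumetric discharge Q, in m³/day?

88.5

Hydraulic gradient i = (309.98 − 309.59) / 588 = 0.39 / 588 = 0.0006633.
Darcy's law: Q = K · A · i = 47.30 × 2820 × 0.0006633 = 88.47 m³/day.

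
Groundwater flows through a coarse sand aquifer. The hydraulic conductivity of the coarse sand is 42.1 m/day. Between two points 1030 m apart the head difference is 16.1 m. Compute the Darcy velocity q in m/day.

Hydraulic gradient i = Δh / L = 16.1 / 1030 = 0.01563.
Specific discharge q = K · i = 42.10 × 0.01563 = 0.6581 m/day.

0.658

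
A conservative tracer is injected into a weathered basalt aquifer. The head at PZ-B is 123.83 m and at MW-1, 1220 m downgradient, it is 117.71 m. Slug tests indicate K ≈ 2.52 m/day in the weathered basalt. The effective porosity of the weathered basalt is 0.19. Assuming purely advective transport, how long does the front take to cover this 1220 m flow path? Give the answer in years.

Hydraulic gradient i = (123.83 − 117.71) / 1220 = 6.12 / 1220 = 0.005016.
Darcy flux q = K · i = 2.520 × 0.005016 = 0.01264 m/day.
Seepage velocity v = q / n_e = 0.01264 / 0.19 = 0.06653 m/day.
Travel time t = L / v = 1220 / 0.06653 = 18337 days = 50.20 years.

50.2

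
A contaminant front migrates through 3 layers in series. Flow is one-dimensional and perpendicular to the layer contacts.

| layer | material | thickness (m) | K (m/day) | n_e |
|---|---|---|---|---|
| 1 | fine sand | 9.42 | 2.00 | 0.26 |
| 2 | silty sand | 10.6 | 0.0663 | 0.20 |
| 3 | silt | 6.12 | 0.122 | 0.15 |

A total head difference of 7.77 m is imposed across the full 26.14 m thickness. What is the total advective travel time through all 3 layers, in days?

152

With flow normal to the layers, continuity requires the same specific discharge q through every layer.
Σ(b_i/K_i) = 9.42/2.00 + 10.6/0.0663 + 6.12/0.122 = 214.8 d.
q = Δh / Σ(b_i/K_i) = 7.77 / 214.8 = 0.03618 m/day.
In each layer the seepage velocity is v_i = q/n_i, so the layer transit time is t_i = b_i·n_i / q:
  layer 1 (fine sand): t_1 = 9.42 × 0.26 / 0.03618 = 67.69 d
  layer 2 (silty sand): t_2 = 10.6 × 0.20 / 0.03618 = 58.59 d
  layer 3 (silt): t_3 = 6.12 × 0.15 / 0.03618 = 25.37 d
Total t = Σ t_i = 151.7 days.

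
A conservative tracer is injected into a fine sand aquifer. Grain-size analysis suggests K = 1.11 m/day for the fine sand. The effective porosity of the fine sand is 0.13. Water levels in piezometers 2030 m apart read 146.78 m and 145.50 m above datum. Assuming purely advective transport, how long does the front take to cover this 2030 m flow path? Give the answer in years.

1030

Hydraulic gradient i = (146.78 − 145.50) / 2030 = 1.28 / 2030 = 0.0006305.
Darcy flux q = K · i = 1.110 × 0.0006305 = 0.0006999 m/day.
Seepage velocity v = q / n_e = 0.0006999 / 0.13 = 0.005384 m/day.
Travel time t = L / v = 2030 / 0.005384 = 3.771e+05 days = 1032 years.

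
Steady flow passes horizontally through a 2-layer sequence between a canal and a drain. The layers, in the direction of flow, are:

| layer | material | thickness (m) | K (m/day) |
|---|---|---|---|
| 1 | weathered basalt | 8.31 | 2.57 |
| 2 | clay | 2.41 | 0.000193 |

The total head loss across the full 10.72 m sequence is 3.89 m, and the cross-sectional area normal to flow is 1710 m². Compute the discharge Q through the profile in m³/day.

0.533

Flow is perpendicular to layering, so the layers act in series and the equivalent K is the thickness-weighted harmonic mean.
Total thickness L = 8.31 + 2.41 = 10.72 m.
Σ(b_i/K_i) = 8.31/2.57 + 2.41/0.000193 = 12490 d.
K_eq = L / Σ(b_i/K_i) = 10.72 / 12490 = 0.0008583 m/day.
Q = K_eq · A · (Δh/L) = 0.0008583 × 1710 × (3.89/10.72) = 0.5326 m³/day.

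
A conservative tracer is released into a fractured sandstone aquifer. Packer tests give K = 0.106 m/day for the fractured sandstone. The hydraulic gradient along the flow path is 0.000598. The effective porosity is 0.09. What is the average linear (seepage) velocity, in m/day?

Hydraulic gradient i = 0.000598.
Darcy flux q = K · i = 0.1060 × 0.0005980 = 6.339e-05 m/day.
Seepage velocity v = q / n_e = 6.339e-05 / 0.09 = 0.0007043 m/day.

0.000704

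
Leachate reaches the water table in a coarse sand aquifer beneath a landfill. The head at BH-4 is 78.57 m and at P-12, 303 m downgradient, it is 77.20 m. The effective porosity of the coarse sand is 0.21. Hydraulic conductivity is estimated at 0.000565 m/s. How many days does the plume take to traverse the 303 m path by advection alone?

288

Convert K: 0.000565 m/s × 86400 = 48.82 m/day.
Hydraulic gradient i = (78.57 − 77.20) / 303 = 1.37 / 303 = 0.004521.
Darcy flux q = K · i = 48.82 × 0.004521 = 0.2207 m/day.
Seepage velocity v = q / n_e = 0.2207 / 0.21 = 1.051 m/day.
Travel time t = L / v = 303 / 1.051 = 288.3 days.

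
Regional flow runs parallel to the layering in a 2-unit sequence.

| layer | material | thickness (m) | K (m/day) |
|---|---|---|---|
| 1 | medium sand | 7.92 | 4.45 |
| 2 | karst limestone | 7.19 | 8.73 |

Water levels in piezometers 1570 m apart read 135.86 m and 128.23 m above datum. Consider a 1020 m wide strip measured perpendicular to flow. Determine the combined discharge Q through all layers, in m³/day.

486

Flow is parallel to layering, so each bed carries its own Darcy discharge and the transmissivities add.
Σ(K_i·b_i) = 4.45×7.92 + 8.73×7.19 = 98.01 m²/day.
Hydraulic gradient i = (135.86 − 128.23) / 1570 = 7.63 / 1570 = 0.004860.
Q = Σ(K_i·b_i) · W · i = 98.01 × 1020 × 0.004860 = 485.9 m³/day.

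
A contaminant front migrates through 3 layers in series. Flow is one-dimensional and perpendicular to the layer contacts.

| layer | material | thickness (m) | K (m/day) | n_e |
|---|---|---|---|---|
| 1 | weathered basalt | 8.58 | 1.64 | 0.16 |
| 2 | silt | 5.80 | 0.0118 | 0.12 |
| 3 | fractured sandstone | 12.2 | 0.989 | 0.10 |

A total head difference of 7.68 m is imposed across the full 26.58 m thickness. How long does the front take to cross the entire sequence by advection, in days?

With flow normal to the layers, continuity requires the same specific discharge q through every layer.
Σ(b_i/K_i) = 8.58/1.64 + 5.80/0.0118 + 12.2/0.989 = 509.1 d.
q = Δh / Σ(b_i/K_i) = 7.68 / 509.1 = 0.01509 m/day.
In each layer the seepage velocity is v_i = q/n_i, so the layer transit time is t_i = b_i·n_i / q:
  layer 1 (weathered basalt): t_1 = 8.58 × 0.16 / 0.01509 = 91.00 d
  layer 2 (silt): t_2 = 5.80 × 0.12 / 0.01509 = 46.14 d
  layer 3 (fractured sandstone): t_3 = 12.2 × 0.10 / 0.01509 = 80.87 d
Total t = Σ t_i = 218.0 days.

218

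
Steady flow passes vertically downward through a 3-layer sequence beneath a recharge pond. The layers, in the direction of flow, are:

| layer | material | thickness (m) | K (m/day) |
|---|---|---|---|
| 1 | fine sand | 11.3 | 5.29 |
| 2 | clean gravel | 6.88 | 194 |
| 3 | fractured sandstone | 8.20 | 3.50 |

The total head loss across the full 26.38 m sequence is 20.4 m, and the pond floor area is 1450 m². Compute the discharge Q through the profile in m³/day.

6550

Flow is perpendicular to layering, so the layers act in series and the equivalent K is the thickness-weighted harmonic mean.
Total thickness L = 11.3 + 6.88 + 8.20 = 26.38 m.
Σ(b_i/K_i) = 11.3/5.29 + 6.88/194 + 8.20/3.50 = 4.514 d.
K_eq = L / Σ(b_i/K_i) = 26.38 / 4.514 = 5.843 m/day.
Q = K_eq · A · (Δh/L) = 5.843 × 1450 × (20.4/26.38) = 6552 m³/day.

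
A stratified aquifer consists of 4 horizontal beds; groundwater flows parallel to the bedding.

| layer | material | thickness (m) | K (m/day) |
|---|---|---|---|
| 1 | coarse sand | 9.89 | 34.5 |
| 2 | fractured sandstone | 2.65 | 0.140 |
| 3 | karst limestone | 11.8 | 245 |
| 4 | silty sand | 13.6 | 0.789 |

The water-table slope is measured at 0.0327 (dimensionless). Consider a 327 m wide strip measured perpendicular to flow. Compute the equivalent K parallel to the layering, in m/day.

85.5

Flow is parallel to layering, so each bed carries its own Darcy discharge and the transmissivities add.
Σ(K_i·b_i) = 34.5×9.89 + 0.140×2.65 + 245×11.8 + 0.789×13.6 = 3243 m²/day.
Total thickness b = 37.94 m, so K_eq = Σ(K_i·b_i)/b = 85.49 m/day.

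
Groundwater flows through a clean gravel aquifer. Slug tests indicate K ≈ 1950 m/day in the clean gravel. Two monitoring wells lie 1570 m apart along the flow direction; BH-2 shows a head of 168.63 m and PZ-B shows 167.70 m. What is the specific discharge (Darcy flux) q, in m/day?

Hydraulic gradient i = (168.63 − 167.70) / 1570 = 0.93 / 1570 = 0.0005924.
Specific discharge q = K · i = 1950 × 0.0005924 = 1.155 m/day.

1.16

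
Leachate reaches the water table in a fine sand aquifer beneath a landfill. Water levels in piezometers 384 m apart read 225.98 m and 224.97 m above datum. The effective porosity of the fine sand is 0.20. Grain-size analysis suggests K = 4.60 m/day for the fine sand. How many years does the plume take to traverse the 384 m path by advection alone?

17.4

Hydraulic gradient i = (225.98 − 224.97) / 384 = 1.01 / 384 = 0.002630.
Darcy flux q = K · i = 4.600 × 0.002630 = 0.01210 m/day.
Seepage velocity v = q / n_e = 0.01210 / 0.20 = 0.06049 m/day.
Travel time t = L / v = 384 / 0.06049 = 6348 days = 17.38 years.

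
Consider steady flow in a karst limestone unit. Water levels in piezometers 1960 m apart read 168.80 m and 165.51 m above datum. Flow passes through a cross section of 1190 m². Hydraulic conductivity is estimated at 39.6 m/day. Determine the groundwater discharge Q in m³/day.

79.1

Hydraulic gradient i = (168.80 − 165.51) / 1960 = 3.29 / 1960 = 0.001679.
Darcy's law: Q = K · A · i = 39.60 × 1190 × 0.001679 = 79.10 m³/day.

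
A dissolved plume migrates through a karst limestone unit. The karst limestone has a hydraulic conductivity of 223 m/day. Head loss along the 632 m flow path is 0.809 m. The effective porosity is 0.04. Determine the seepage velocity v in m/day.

Hydraulic gradient i = Δh / L = 0.809 / 632 = 0.001280.
Darcy flux q = K · i = 223.0 × 0.001280 = 0.2855 m/day.
Seepage velocity v = q / n_e = 0.2855 / 0.04 = 7.136 m/day.

7.14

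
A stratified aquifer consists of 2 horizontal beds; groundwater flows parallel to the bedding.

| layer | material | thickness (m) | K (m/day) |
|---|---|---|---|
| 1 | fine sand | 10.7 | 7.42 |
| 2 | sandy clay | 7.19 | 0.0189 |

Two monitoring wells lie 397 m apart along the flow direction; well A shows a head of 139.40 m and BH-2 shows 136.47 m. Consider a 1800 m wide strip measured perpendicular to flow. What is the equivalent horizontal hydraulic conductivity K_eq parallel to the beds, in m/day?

4.45

Flow is parallel to layering, so each bed carries its own Darcy discharge and the transmissivities add.
Σ(K_i·b_i) = 7.42×10.7 + 0.0189×7.19 = 79.53 m²/day.
Total thickness b = 17.89 m, so K_eq = Σ(K_i·b_i)/b = 4.445 m/day.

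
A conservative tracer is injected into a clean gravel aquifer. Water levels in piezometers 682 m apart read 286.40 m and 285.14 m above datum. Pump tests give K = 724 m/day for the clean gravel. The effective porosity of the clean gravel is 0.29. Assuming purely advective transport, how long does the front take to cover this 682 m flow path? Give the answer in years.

0.405

Hydraulic gradient i = (286.40 − 285.14) / 682 = 1.26 / 682 = 0.001848.
Darcy flux q = K · i = 724.0 × 0.001848 = 1.338 m/day.
Seepage velocity v = q / n_e = 1.338 / 0.29 = 4.612 m/day.
Travel time t = L / v = 682 / 4.612 = 147.9 days = 0.4048 years.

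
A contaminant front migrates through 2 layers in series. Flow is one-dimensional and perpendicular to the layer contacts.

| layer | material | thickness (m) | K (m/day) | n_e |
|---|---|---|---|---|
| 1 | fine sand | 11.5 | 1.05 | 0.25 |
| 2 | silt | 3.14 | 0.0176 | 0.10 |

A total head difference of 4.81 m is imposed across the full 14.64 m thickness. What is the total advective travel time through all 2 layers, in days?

126

With flow normal to the layers, continuity requires the same specific discharge q through every layer.
Σ(b_i/K_i) = 11.5/1.05 + 3.14/0.0176 = 189.4 d.
q = Δh / Σ(b_i/K_i) = 4.81 / 189.4 = 0.02540 m/day.
In each layer the seepage velocity is v_i = q/n_i, so the layer transit time is t_i = b_i·n_i / q:
  layer 1 (fine sand): t_1 = 11.5 × 0.25 / 0.02540 = 113.2 d
  layer 2 (silt): t_2 = 3.14 × 0.10 / 0.02540 = 12.36 d
Total t = Σ t_i = 125.5 days.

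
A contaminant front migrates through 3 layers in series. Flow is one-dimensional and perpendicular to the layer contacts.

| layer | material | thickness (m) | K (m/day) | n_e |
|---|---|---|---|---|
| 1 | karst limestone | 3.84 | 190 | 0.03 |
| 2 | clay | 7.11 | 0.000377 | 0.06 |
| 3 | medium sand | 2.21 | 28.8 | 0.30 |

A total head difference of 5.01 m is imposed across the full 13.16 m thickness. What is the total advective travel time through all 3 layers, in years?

With flow normal to the layers, continuity requires the same specific discharge q through every layer.
Σ(b_i/K_i) = 3.84/190 + 7.11/0.000377 + 2.21/28.8 = 18860 d.
q = Δh / Σ(b_i/K_i) = 5.01 / 18860 = 0.0002656 m/day.
In each layer the seepage velocity is v_i = q/n_i, so the layer transit time is t_i = b_i·n_i / q:
  layer 1 (karst limestone): t_1 = 3.84 × 0.03 / 0.0002656 = 433.7 d
  layer 2 (clay): t_2 = 7.11 × 0.06 / 0.0002656 = 1606 d
  layer 3 (medium sand): t_3 = 2.21 × 0.30 / 0.0002656 = 2496 d
Total t = Σ t_i = 4535 days = 12.42 years.

12.4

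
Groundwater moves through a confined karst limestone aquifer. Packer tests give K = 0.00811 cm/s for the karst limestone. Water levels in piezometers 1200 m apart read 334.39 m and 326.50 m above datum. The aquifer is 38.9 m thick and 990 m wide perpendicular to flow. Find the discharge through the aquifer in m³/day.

1770

Convert K: 0.00811 cm/s × 864 = 7.007 m/day.
Cross-sectional area A = 990 × 38.9 = 38511 m².
Hydraulic gradient i = (334.39 − 326.50) / 1200 = 7.89 / 1200 = 0.006575.
Darcy's law: Q = K · A · i = 7.007 × 38511 × 0.006575 = 1774 m³/day.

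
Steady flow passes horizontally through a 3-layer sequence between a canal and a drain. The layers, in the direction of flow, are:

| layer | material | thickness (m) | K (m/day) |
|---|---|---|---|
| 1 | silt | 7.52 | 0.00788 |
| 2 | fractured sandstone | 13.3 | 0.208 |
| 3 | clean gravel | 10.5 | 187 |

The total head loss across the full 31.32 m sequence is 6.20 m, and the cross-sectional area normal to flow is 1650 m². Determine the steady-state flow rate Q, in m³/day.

Flow is perpendicular to layering, so the layers act in series and the equivalent K is the thickness-weighted harmonic mean.
Total thickness L = 7.52 + 13.3 + 10.5 = 31.32 m.
Σ(b_i/K_i) = 7.52/0.00788 + 13.3/0.208 + 10.5/187 = 1018 d.
K_eq = L / Σ(b_i/K_i) = 31.32 / 1018 = 0.03076 m/day.
Q = K_eq · A · (Δh/L) = 0.03076 × 1650 × (6.20/31.32) = 10.05 m³/day.

10.0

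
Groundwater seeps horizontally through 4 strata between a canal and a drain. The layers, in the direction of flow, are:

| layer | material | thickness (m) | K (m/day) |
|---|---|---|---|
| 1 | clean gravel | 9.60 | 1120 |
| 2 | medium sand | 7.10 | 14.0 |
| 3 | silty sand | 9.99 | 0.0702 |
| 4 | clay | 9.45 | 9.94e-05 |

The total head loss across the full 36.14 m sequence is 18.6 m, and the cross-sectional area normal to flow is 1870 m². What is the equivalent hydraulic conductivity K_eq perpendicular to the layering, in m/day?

0.000380

Flow is perpendicular to layering, so the layers act in series and the equivalent K is the thickness-weighted harmonic mean.
Total thickness L = 9.60 + 7.10 + 9.99 + 9.45 = 36.14 m.
Σ(b_i/K_i) = 9.60/1120 + 7.10/14.0 + 9.99/0.0702 + 9.45/9.94e-05 = 95213 d.
K_eq = L / Σ(b_i/K_i) = 36.14 / 95213 = 0.0003796 m/day.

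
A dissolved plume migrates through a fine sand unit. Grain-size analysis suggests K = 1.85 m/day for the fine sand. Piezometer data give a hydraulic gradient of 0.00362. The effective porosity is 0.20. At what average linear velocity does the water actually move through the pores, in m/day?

0.0335

Hydraulic gradient i = 0.00362.
Darcy flux q = K · i = 1.850 × 0.003620 = 0.006697 m/day.
Seepage velocity v = q / n_e = 0.006697 / 0.20 = 0.03348 m/day.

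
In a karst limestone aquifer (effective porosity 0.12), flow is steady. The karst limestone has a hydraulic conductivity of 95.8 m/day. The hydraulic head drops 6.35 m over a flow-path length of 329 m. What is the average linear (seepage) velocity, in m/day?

15.4

Hydraulic gradient i = Δh / L = 6.35 / 329 = 0.01930.
Darcy flux q = K · i = 95.80 × 0.01930 = 1.849 m/day.
Seepage velocity v = q / n_e = 1.849 / 0.12 = 15.41 m/day.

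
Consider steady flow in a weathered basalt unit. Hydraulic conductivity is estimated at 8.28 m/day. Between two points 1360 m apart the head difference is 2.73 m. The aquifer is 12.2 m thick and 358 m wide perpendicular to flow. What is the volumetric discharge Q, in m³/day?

Cross-sectional area A = 358 × 12.2 = 4368 m².
Hydraulic gradient i = Δh / L = 2.73 / 1360 = 0.002007.
Darcy's law: Q = K · A · i = 8.280 × 4368 × 0.002007 = 72.59 m³/day.

72.6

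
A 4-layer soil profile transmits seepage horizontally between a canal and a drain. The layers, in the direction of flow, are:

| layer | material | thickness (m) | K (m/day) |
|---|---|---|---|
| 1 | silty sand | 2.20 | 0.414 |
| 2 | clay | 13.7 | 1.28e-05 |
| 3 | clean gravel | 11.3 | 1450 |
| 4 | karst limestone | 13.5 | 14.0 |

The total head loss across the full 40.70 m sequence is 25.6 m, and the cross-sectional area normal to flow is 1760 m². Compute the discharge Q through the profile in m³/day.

0.0421

Flow is perpendicular to layering, so the layers act in series and the equivalent K is the thickness-weighted harmonic mean.
Total thickness L = 2.20 + 13.7 + 11.3 + 13.5 = 40.70 m.
Σ(b_i/K_i) = 2.20/0.414 + 13.7/1.28e-05 + 11.3/1450 + 13.5/14.0 = 1.070e+06 d.
K_eq = L / Σ(b_i/K_i) = 40.70 / 1.070e+06 = 3.803e-05 m/day.
Q = K_eq · A · (Δh/L) = 3.803e-05 × 1760 × (25.6/40.70) = 0.04210 m³/day.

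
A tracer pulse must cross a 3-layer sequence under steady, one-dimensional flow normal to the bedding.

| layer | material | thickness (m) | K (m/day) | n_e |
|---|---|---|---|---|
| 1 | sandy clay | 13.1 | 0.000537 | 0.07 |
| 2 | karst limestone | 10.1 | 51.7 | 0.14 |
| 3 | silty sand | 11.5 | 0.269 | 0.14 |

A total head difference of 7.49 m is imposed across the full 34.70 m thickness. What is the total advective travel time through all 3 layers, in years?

35.2

With flow normal to the layers, continuity requires the same specific discharge q through every layer.
Σ(b_i/K_i) = 13.1/0.000537 + 10.1/51.7 + 11.5/0.269 = 24438 d.
q = Δh / Σ(b_i/K_i) = 7.49 / 24438 = 0.0003065 m/day.
In each layer the seepage velocity is v_i = q/n_i, so the layer transit time is t_i = b_i·n_i / q:
  layer 1 (sandy clay): t_1 = 13.1 × 0.07 / 0.0003065 = 2992 d
  layer 2 (karst limestone): t_2 = 10.1 × 0.14 / 0.0003065 = 4613 d
  layer 3 (silty sand): t_3 = 11.5 × 0.14 / 0.0003065 = 5253 d
Total t = Σ t_i = 12858 days = 35.20 years.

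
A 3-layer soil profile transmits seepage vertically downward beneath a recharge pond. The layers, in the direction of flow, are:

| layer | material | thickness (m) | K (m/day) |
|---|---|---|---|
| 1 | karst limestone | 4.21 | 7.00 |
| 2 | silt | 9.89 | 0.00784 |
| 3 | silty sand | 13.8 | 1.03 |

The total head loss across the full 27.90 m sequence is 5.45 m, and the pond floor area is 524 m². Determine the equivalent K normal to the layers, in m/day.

Flow is perpendicular to layering, so the layers act in series and the equivalent K is the thickness-weighted harmonic mean.
Total thickness L = 4.21 + 9.89 + 13.8 = 27.90 m.
Σ(b_i/K_i) = 4.21/7.00 + 9.89/0.00784 + 13.8/1.03 = 1275 d.
K_eq = L / Σ(b_i/K_i) = 27.90 / 1275 = 0.02187 m/day.

0.0219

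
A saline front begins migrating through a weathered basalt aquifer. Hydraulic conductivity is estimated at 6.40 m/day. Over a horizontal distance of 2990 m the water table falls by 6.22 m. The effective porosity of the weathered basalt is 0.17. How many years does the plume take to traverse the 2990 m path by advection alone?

105

Hydraulic gradient i = Δh / L = 6.22 / 2990 = 0.002080.
Darcy flux q = K · i = 6.400 × 0.002080 = 0.01331 m/day.
Seepage velocity v = q / n_e = 0.01331 / 0.17 = 0.07832 m/day.
Travel time t = L / v = 2990 / 0.07832 = 38179 days = 104.5 years.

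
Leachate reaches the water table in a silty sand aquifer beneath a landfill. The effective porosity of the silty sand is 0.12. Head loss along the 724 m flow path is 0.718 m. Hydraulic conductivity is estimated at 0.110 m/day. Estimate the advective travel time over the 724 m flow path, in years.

2180

Hydraulic gradient i = Δh / L = 0.718 / 724 = 0.0009917.
Darcy flux q = K · i = 0.1100 × 0.0009917 = 0.0001091 m/day.
Seepage velocity v = q / n_e = 0.0001091 / 0.12 = 0.0009091 m/day.
Travel time t = L / v = 724 / 0.0009091 = 7.964e+05 days = 2180 years.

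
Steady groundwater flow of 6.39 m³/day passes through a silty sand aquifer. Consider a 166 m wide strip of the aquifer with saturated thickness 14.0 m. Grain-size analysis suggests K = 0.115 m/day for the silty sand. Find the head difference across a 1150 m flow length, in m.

27.5

Cross-sectional area A = 166 × 14.0 = 2324 m².
From Q = K·A·i, i = Q / (K·A) = 6.39 / (0.1150 × 2324) = 0.02391.
Head loss Δh = i · L = 0.02391 × 1150 = 27.50 m.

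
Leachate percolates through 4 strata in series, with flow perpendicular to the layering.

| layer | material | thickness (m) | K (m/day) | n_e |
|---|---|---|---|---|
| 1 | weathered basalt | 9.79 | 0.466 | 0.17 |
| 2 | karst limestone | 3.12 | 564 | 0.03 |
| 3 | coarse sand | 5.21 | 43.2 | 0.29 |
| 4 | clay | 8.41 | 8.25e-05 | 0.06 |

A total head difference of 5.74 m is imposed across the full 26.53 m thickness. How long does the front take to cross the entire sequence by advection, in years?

With flow normal to the layers, continuity requires the same specific discharge q through every layer.
Σ(b_i/K_i) = 9.79/0.466 + 3.12/564 + 5.21/43.2 + 8.41/8.25e-05 = 1.020e+05 d.
q = Δh / Σ(b_i/K_i) = 5.74 / 1.020e+05 = 5.630e-05 m/day.
In each layer the seepage velocity is v_i = q/n_i, so the layer transit time is t_i = b_i·n_i / q:
  layer 1 (weathered basalt): t_1 = 9.79 × 0.17 / 5.630e-05 = 29563 d
  layer 2 (karst limestone): t_2 = 3.12 × 0.03 / 5.630e-05 = 1663 d
  layer 3 (coarse sand): t_3 = 5.21 × 0.29 / 5.630e-05 = 26838 d
  layer 4 (clay): t_4 = 8.41 × 0.06 / 5.630e-05 = 8963 d
Total t = Σ t_i = 67028 days = 183.5 years.

184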